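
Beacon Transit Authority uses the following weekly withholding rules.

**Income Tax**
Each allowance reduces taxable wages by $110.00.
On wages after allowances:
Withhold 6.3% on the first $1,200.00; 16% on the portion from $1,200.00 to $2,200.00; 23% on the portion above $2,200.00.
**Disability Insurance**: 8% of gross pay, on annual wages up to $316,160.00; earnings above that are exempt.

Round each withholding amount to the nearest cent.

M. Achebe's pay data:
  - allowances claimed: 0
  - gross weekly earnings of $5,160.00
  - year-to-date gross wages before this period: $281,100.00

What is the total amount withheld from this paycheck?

Income Tax: taxable = $5,160.00
  $235.60 + 23% × ($5,160.00 − $2,200.00) = $235.60 + 23% × $2,960.00 = $916.40
Disability Insurance: 8% × $5,160.00 = $412.80
Total: $916.40 + $412.80 = $1,329.20

$1,329.20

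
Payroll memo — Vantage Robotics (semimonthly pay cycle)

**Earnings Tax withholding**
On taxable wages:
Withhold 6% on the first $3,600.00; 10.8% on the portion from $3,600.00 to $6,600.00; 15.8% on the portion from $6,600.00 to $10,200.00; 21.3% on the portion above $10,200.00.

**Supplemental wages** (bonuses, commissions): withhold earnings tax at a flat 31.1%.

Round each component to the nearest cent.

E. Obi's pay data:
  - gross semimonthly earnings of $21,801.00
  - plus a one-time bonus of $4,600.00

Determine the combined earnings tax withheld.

Earnings Tax: taxable = $21,801.00
  $1,108.80 + 21.3% × ($21,801.00 − $10,200.00) = $1,108.80 + 21.3% × $11,601.00 = $3,579.81
Supplemental (31.1% flat on bonus): 31.1% × $4,600.00 = $1,430.60
Total earnings tax: $3,579.81 + $1,430.60 = $5,010.41

$5,010.41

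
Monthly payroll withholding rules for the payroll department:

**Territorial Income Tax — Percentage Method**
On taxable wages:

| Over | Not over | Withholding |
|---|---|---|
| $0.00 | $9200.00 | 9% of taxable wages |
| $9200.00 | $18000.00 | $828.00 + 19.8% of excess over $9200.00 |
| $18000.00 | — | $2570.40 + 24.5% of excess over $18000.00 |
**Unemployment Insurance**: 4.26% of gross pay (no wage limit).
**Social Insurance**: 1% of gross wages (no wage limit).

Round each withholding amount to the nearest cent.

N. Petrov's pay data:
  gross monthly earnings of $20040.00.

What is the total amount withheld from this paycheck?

Territorial Income Tax: taxable = $20040.00
  $2570.40 + 24.5% × ($20040.00 − $18000.00) = $2570.40 + 24.5% × $2040.00 = $3070.20
Unemployment Insurance: 4.26% × $20040.00 = $853.70
Social Insurance: 1% × $20040.00 = $200.40
Total: $3070.20 + $853.70 + $200.40 = $4124.30

$4124.30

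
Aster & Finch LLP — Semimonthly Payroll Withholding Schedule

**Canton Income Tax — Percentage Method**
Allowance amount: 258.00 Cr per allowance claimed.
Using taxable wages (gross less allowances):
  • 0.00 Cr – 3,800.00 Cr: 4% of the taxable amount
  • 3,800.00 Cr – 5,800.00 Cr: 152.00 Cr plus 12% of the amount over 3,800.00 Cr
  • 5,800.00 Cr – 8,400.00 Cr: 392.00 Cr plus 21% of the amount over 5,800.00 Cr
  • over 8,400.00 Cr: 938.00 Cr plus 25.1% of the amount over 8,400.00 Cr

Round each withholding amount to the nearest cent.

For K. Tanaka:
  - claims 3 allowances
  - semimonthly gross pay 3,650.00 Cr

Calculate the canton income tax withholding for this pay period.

115.04 Cr

Canton Income Tax: taxable = 3,650.00 Cr − 3×258.00 Cr = 2,876.00 Cr
  4% × 2,876.00 Cr = 115.04 Cr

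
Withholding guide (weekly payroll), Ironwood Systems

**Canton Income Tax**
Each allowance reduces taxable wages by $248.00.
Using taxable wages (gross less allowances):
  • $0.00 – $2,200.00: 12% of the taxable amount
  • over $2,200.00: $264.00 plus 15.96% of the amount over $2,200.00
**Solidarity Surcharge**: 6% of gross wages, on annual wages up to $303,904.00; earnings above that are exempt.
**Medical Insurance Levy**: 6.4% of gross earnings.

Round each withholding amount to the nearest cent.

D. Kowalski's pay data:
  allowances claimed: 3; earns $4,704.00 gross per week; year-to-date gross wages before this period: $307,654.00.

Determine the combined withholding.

Canton Income Tax: taxable = $4,704.00 − 3×$248.00 = $3,960.00
  $264.00 + 15.96% × ($3,960.00 − $2,200.00) = $264.00 + 15.96% × $1,760.00 = $544.90
Solidarity Surcharge: YTD $307,654.00 ≥ cap $303,904.00 → $0.00
Medical Insurance Levy: 6.4% × $4,704.00 = $301.06
Total: $544.90 + $0.00 + $301.06 = $845.96

$845.96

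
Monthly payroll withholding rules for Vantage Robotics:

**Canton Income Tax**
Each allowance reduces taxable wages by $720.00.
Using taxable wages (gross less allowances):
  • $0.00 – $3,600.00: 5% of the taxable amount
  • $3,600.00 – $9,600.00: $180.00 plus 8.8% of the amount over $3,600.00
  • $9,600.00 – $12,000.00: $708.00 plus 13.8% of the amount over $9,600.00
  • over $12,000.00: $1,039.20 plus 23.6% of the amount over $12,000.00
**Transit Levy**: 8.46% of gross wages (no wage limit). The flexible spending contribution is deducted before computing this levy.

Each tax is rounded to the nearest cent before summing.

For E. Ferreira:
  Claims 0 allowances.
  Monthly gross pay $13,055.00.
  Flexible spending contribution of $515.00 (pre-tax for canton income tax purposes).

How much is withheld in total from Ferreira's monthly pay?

Canton Income Tax: taxable = $13,055.00 − $515.00 = $12,540.00
  $1,039.20 + 23.6% × ($12,540.00 − $12,000.00) = $1,039.20 + 23.6% × $540.00 = $1,166.64
Transit Levy: 8.46% × $12,540.00 = $1,060.88
Total: $1,166.64 + $1,060.88 = $2,227.52

$2,227.52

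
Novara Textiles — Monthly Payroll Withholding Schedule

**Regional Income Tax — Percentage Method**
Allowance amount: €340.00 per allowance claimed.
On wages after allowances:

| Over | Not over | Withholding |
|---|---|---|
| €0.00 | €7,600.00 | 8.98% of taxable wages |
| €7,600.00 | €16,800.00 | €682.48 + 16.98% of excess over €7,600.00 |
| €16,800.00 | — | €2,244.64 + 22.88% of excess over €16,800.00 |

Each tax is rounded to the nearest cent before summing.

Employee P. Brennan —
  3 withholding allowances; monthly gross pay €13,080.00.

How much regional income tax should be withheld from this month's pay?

Regional Income Tax: taxable = €13,080.00 − 3×€340.00 = €12,060.00
  €682.48 + 16.98% × (€12,060.00 − €7,600.00) = €682.48 + 16.98% × €4,460.00 = €1,439.79

€1,439.79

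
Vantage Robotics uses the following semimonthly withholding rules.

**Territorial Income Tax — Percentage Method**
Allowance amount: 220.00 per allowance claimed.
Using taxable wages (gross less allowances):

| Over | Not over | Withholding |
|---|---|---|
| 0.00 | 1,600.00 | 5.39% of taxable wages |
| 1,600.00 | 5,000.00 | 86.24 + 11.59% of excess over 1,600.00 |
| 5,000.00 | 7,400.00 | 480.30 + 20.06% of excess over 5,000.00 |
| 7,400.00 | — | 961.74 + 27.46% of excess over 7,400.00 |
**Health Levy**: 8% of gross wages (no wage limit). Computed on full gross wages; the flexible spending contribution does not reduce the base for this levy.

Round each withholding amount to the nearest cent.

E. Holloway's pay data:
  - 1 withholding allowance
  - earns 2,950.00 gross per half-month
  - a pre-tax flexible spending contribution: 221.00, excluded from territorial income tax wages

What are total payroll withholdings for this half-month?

Territorial Income Tax: taxable = 2,950.00 − 221.00 − 1×220.00 = 2,509.00
  86.24 + 11.59% × (2,509.00 − 1,600.00) = 86.24 + 11.59% × 909.00 = 191.59
Health Levy: 8% × 2,950.00 = 236.00
Total: 191.59 + 236.00 = 427.59

427.59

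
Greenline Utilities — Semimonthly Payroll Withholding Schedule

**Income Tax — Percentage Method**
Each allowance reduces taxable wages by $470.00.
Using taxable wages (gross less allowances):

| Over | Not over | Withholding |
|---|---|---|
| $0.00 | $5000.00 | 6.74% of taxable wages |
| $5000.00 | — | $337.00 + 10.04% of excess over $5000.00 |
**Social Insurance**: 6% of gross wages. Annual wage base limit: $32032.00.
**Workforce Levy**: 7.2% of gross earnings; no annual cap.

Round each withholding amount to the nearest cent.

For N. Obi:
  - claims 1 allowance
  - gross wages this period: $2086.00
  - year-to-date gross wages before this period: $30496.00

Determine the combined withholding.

$351.27

Income Tax: taxable = $2086.00 − 1×$470.00 = $1616.00
  6.74% × $1616.00 = $108.92
Social Insurance: cap $32032.00 − YTD $30496.00 = $1536.00 subject; 6% × $1536.00 = $92.16
Workforce Levy: 7.2% × $2086.00 = $150.19
Total: $108.92 + $92.16 + $150.19 = $351.27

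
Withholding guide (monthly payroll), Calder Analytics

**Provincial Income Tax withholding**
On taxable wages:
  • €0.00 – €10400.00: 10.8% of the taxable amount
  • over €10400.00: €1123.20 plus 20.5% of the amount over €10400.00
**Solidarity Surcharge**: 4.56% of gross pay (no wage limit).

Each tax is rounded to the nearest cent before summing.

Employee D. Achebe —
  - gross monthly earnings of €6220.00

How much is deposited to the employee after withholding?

Provincial Income Tax: taxable = €6220.00
  10.8% × €6220.00 = €671.76
Solidarity Surcharge: 4.56% × €6220.00 = €283.63
Total withheld: €671.76 + €283.63 = €955.39
Net pay: €6220.00 − €955.39 = €5264.61

€5264.61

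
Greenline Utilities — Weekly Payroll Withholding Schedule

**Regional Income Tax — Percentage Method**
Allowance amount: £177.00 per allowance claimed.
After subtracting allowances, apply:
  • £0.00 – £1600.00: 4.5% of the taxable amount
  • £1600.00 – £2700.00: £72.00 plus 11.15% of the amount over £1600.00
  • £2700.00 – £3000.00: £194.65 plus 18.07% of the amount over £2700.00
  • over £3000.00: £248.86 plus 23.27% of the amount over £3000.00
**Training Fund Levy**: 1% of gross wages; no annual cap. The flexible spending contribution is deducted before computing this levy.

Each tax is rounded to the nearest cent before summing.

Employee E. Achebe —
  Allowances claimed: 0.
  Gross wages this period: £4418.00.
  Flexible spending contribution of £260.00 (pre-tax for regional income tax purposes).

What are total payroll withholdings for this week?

£559.91

Regional Income Tax: taxable = £4418.00 − £260.00 = £4158.00
  £248.86 + 23.27% × (£4158.00 − £3000.00) = £248.86 + 23.27% × £1158.00 = £518.33
Training Fund Levy: 1% × £4158.00 = £41.58
Total: £518.33 + £41.58 = £559.91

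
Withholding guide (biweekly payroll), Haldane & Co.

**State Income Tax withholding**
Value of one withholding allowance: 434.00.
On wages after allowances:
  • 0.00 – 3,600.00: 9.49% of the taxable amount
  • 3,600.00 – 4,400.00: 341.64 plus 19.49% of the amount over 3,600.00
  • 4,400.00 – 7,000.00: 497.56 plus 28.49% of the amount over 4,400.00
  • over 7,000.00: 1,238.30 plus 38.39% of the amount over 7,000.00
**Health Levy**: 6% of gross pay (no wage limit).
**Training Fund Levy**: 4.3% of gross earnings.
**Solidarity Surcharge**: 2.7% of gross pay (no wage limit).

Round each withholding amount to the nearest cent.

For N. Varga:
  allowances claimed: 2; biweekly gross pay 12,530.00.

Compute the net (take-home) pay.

7,873.06

State Income Tax: taxable = 12,530.00 − 2×434.00 = 11,662.00
  1,238.30 + 38.39% × (11,662.00 − 7,000.00) = 1,238.30 + 38.39% × 4,662.00 = 3,028.04
Health Levy: 6% × 12,530.00 = 751.80
Training Fund Levy: 4.3% × 12,530.00 = 538.79
Solidarity Surcharge: 2.7% × 12,530.00 = 338.31
Total withheld: 3,028.04 + 751.80 + 538.79 + 338.31 = 4,656.94
Net pay: 12,530.00 − 4,656.94 = 7,873.06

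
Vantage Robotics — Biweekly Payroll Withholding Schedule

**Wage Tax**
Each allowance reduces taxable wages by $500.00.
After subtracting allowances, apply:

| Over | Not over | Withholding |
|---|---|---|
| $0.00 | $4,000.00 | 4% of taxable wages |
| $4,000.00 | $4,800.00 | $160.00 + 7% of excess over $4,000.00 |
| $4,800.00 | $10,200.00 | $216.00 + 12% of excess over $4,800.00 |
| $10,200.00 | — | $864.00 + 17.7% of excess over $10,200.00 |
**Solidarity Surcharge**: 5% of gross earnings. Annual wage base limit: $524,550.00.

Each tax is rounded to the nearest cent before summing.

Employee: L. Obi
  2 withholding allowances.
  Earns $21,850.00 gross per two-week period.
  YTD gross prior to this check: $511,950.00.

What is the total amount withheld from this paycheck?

$3,379.05

Wage Tax: taxable = $21,850.00 − 2×$500.00 = $20,850.00
  $864.00 + 17.7% × ($20,850.00 − $10,200.00) = $864.00 + 17.7% × $10,650.00 = $2,749.05
Solidarity Surcharge: cap $524,550.00 − YTD $511,950.00 = $12,600.00 subject; 5% × $12,600.00 = $630.00
Total: $2,749.05 + $630.00 = $3,379.05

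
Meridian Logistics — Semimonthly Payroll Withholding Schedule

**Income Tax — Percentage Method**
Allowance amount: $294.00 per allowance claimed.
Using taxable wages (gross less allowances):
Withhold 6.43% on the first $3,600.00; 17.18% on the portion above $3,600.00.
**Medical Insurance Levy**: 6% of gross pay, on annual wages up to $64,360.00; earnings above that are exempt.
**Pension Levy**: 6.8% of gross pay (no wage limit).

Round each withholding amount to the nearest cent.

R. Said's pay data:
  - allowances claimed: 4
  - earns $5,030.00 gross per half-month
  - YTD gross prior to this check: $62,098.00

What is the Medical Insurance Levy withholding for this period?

$135.72

Medical Insurance Levy: cap $64,360.00 − YTD $62,098.00 = $2,262.00 subject; 6% × $2,262.00 = $135.72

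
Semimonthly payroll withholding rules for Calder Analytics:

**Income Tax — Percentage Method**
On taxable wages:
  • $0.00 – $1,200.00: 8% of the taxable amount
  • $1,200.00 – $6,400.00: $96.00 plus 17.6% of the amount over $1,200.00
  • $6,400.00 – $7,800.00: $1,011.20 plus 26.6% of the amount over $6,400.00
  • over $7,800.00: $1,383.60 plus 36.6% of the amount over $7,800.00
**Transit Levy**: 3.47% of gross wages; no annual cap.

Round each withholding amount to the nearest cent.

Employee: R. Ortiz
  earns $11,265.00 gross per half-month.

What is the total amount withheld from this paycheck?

$3,042.69

Income Tax: taxable = $11,265.00
  $1,383.60 + 36.6% × ($11,265.00 − $7,800.00) = $1,383.60 + 36.6% × $3,465.00 = $2,651.79
Transit Levy: 3.47% × $11,265.00 = $390.90
Total: $2,651.79 + $390.90 = $3,042.69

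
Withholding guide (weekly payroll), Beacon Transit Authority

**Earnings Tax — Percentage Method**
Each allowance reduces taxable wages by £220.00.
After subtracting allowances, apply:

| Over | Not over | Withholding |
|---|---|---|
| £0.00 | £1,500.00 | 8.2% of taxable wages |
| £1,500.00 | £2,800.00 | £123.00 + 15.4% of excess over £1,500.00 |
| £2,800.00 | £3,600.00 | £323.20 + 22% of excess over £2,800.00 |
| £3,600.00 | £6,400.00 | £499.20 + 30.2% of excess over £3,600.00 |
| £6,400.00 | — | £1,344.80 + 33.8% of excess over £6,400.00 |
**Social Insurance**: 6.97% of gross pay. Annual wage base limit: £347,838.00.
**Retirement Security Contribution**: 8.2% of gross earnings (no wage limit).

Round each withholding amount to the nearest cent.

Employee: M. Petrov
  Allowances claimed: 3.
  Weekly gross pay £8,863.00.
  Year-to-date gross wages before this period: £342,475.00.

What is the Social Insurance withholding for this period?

£373.80

Social Insurance: cap £347,838.00 − YTD £342,475.00 = £5,363.00 subject; 6.97% × £5,363.00 = £373.80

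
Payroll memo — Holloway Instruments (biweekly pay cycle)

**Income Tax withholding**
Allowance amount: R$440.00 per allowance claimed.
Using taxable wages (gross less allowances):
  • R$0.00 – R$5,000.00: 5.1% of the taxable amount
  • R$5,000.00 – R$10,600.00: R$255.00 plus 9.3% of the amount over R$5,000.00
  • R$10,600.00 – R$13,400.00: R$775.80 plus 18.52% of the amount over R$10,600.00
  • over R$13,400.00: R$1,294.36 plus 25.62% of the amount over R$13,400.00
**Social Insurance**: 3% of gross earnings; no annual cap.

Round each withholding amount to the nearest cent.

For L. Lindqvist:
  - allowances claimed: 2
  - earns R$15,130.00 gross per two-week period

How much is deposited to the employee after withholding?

R$13,163.97

Income Tax: taxable = R$15,130.00 − 2×R$440.00 = R$14,250.00
  R$1,294.36 + 25.62% × (R$14,250.00 − R$13,400.00) = R$1,294.36 + 25.62% × R$850.00 = R$1,512.13
Social Insurance: 3% × R$15,130.00 = R$453.90
Total withheld: R$1,512.13 + R$453.90 = R$1,966.03
Net pay: R$15,130.00 − R$1,966.03 = R$13,163.97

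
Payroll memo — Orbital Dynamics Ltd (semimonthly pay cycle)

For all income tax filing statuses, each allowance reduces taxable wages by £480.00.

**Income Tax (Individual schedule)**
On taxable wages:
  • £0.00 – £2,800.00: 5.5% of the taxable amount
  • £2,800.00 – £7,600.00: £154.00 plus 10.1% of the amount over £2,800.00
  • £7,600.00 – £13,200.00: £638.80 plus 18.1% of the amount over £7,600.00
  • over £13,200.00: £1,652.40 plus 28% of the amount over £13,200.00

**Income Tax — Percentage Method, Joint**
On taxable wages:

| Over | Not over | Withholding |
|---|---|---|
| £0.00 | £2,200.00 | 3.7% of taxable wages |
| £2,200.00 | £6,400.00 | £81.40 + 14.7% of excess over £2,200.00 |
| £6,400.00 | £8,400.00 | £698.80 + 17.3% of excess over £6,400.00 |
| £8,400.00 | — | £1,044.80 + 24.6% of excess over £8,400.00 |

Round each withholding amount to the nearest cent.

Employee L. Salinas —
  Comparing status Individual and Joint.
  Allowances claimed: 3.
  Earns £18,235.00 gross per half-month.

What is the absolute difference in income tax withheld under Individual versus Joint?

Income Tax (Individual): taxable = £18,235.00 − 3×£480.00 = £16,795.00
  £1,652.40 + 28% × (£16,795.00 − £13,200.00) = £1,652.40 + 28% × £3,595.00 = £2,659.00
Income Tax (Joint): taxable = £18,235.00 − 3×£480.00 = £16,795.00
  £1,044.80 + 24.6% × (£16,795.00 − £8,400.00) = £1,044.80 + 24.6% × £8,395.00 = £3,109.97
Difference: |£2,659.00 − £3,109.97| = £450.97 (higher under Joint)

£450.97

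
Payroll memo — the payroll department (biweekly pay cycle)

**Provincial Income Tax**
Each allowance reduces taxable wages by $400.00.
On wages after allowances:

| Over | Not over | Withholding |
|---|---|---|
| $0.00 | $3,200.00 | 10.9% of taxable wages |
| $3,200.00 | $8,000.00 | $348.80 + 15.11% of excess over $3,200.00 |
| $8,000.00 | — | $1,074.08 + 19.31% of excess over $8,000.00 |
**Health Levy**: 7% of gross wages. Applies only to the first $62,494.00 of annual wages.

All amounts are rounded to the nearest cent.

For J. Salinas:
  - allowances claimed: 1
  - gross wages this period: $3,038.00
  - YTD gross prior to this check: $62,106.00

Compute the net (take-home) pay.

$2,723.30

Provincial Income Tax: taxable = $3,038.00 − 1×$400.00 = $2,638.00
  10.9% × $2,638.00 = $287.54
Health Levy: cap $62,494.00 − YTD $62,106.00 = $388.00 subject; 7% × $388.00 = $27.16
Total withheld: $287.54 + $27.16 = $314.70
Net pay: $3,038.00 − $314.70 = $2,723.30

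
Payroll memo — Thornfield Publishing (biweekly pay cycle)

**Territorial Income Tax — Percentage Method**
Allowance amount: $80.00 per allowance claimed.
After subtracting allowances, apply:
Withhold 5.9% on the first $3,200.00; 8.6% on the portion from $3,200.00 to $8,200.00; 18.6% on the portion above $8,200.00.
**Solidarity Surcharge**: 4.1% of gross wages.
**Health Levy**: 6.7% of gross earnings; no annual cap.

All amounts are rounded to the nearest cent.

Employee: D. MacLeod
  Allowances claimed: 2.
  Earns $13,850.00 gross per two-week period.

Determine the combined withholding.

Territorial Income Tax: taxable = $13,850.00 − 2×$80.00 = $13,690.00
  $618.80 + 18.6% × ($13,690.00 − $8,200.00) = $618.80 + 18.6% × $5,490.00 = $1,639.94
Solidarity Surcharge: 4.1% × $13,850.00 = $567.85
Health Levy: 6.7% × $13,850.00 = $927.95
Total: $1,639.94 + $567.85 + $927.95 = $3,135.74

$3,135.74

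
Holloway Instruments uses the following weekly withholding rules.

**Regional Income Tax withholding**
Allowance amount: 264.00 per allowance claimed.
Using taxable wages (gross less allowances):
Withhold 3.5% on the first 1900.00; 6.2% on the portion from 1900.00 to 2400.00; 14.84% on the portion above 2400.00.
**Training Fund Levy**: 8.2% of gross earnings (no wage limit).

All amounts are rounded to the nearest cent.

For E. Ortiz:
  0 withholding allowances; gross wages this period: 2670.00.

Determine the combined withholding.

356.51

Regional Income Tax: taxable = 2670.00
  97.50 + 14.84% × (2670.00 − 2400.00) = 97.50 + 14.84% × 270.00 = 137.57
Training Fund Levy: 8.2% × 2670.00 = 218.94
Total: 137.57 + 218.94 = 356.51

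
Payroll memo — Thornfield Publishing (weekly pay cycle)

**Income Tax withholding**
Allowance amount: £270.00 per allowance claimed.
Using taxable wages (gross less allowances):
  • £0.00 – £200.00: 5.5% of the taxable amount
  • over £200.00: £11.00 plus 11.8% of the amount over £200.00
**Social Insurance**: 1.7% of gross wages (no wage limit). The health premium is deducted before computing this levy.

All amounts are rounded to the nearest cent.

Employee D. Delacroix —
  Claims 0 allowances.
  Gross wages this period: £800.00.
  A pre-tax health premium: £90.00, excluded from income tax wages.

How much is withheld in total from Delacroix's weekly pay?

£83.25

Income Tax: taxable = £800.00 − £90.00 = £710.00
  £11.00 + 11.8% × (£710.00 − £200.00) = £11.00 + 11.8% × £510.00 = £71.18
Social Insurance: 1.7% × £710.00 = £12.07
Total: £71.18 + £12.07 = £83.25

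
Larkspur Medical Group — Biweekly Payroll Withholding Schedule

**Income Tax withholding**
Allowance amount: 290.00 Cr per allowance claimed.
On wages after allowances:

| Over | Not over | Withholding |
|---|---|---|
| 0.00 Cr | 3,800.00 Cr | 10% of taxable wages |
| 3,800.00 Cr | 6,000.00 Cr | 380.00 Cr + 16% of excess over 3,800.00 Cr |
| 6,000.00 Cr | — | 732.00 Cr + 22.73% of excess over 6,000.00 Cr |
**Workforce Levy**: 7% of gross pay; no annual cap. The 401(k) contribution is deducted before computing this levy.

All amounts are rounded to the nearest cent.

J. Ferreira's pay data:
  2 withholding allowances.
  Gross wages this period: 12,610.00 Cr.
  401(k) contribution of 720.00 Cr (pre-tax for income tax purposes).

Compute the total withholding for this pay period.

Income Tax: taxable = 12,610.00 Cr − 720.00 Cr − 2×290.00 Cr = 11,310.00 Cr
  732.00 Cr + 22.73% × (11,310.00 Cr − 6,000.00 Cr) = 732.00 Cr + 22.73% × 5,310.00 Cr = 1,938.96 Cr
Workforce Levy: 7% × 11,890.00 Cr = 832.30 Cr
Total: 1,938.96 Cr + 832.30 Cr = 2,771.26 Cr

2,771.26 Cr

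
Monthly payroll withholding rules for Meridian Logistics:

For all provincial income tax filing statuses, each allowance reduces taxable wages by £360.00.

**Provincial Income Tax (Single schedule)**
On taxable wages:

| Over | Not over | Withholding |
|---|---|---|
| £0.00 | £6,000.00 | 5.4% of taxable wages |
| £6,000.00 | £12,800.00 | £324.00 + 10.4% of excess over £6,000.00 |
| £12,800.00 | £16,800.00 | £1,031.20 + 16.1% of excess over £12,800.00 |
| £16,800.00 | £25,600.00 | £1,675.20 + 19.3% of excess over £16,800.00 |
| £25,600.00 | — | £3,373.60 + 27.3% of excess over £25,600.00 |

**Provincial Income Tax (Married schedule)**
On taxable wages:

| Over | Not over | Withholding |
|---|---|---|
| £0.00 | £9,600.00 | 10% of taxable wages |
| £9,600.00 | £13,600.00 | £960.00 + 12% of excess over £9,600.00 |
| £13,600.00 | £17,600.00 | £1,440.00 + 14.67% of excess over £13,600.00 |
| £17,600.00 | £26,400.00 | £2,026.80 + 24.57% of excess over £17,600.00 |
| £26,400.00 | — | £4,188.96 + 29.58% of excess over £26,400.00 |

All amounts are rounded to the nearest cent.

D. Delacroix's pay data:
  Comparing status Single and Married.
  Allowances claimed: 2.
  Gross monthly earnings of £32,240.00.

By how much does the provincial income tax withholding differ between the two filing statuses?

£713.70

Provincial Income Tax (Single): taxable = £32,240.00 − 2×£360.00 = £31,520.00
  £3,373.60 + 27.3% × (£31,520.00 − £25,600.00) = £3,373.60 + 27.3% × £5,920.00 = £4,989.76
Provincial Income Tax (Married): taxable = £32,240.00 − 2×£360.00 = £31,520.00
  £4,188.96 + 29.58% × (£31,520.00 − £26,400.00) = £4,188.96 + 29.58% × £5,120.00 = £5,703.46
Difference: |£4,989.76 − £5,703.46| = £713.70 (higher under Married)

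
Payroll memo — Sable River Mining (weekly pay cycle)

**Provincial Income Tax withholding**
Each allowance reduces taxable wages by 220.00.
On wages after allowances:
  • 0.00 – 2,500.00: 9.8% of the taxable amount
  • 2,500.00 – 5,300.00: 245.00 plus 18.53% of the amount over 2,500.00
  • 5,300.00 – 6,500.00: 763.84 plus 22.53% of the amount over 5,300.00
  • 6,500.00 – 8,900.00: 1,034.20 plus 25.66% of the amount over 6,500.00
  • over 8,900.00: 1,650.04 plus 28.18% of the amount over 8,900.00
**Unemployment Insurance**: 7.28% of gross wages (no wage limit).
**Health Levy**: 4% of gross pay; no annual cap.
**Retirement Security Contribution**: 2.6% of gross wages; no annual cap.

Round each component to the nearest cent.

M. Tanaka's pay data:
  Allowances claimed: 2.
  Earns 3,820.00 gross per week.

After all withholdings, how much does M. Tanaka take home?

Provincial Income Tax: taxable = 3,820.00 − 2×220.00 = 3,380.00
  245.00 + 18.53% × (3,380.00 − 2,500.00) = 245.00 + 18.53% × 880.00 = 408.06
Unemployment Insurance: 7.28% × 3,820.00 = 278.10
Health Levy: 4% × 3,820.00 = 152.80
Retirement Security Contribution: 2.6% × 3,820.00 = 99.32
Total withheld: 408.06 + 278.10 + 152.80 + 99.32 = 938.28
Net pay: 3,820.00 − 938.28 = 2,881.72

2,881.72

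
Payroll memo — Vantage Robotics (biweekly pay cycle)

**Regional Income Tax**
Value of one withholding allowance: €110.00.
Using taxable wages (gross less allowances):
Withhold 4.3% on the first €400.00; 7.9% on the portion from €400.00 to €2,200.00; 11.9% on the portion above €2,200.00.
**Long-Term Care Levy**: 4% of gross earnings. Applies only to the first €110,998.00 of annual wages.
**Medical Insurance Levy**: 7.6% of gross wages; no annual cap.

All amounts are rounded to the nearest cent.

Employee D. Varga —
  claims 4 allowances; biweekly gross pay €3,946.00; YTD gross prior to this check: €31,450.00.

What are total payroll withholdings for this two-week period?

€772.55

Regional Income Tax: taxable = €3,946.00 − 4×€110.00 = €3,506.00
  €159.40 + 11.9% × (€3,506.00 − €2,200.00) = €159.40 + 11.9% × €1,306.00 = €314.81
Long-Term Care Levy: 4% × €3,946.00 = €157.84
Medical Insurance Levy: 7.6% × €3,946.00 = €299.90
Total: €314.81 + €157.84 + €299.90 = €772.55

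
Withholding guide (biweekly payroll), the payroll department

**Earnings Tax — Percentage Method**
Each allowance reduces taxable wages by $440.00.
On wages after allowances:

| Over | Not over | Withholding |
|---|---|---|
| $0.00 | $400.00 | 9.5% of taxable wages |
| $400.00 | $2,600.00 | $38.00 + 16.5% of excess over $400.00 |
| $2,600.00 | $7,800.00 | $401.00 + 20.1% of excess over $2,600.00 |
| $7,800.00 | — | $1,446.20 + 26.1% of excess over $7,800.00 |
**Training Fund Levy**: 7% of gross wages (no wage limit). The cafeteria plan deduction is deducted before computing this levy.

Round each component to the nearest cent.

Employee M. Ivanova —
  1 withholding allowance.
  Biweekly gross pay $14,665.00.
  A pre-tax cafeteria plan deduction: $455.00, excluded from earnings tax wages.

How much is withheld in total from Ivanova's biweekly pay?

Earnings Tax: taxable = $14,665.00 − $455.00 − 1×$440.00 = $13,770.00
  $1,446.20 + 26.1% × ($13,770.00 − $7,800.00) = $1,446.20 + 26.1% × $5,970.00 = $3,004.37
Training Fund Levy: 7% × $14,210.00 = $994.70
Total: $3,004.37 + $994.70 = $3,999.07

$3,999.07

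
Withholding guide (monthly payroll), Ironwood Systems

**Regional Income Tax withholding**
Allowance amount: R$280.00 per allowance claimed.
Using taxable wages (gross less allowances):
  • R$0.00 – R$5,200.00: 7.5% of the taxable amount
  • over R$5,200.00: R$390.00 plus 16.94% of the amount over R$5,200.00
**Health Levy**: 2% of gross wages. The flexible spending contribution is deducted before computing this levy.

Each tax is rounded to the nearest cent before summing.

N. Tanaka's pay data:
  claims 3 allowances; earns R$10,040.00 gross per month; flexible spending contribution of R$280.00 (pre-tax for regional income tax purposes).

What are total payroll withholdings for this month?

R$1,215.37

Regional Income Tax: taxable = R$10,040.00 − R$280.00 − 3×R$280.00 = R$8,920.00
  R$390.00 + 16.94% × (R$8,920.00 − R$5,200.00) = R$390.00 + 16.94% × R$3,720.00 = R$1,020.17
Health Levy: 2% × R$9,760.00 = R$195.20
Total: R$1,020.17 + R$195.20 = R$1,215.37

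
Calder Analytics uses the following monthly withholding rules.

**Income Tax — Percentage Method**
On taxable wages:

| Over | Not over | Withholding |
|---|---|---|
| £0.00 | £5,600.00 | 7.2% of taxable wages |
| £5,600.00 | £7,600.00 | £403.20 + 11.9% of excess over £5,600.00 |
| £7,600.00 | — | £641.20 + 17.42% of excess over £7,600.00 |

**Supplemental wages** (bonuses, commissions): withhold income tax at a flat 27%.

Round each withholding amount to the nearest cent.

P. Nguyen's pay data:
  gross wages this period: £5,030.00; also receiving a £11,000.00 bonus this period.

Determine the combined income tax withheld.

£3,332.16

Income Tax: taxable = £5,030.00
  7.2% × £5,030.00 = £362.16
Supplemental (27% flat on bonus): 27% × £11,000.00 = £2,970.00
Total income tax: £362.16 + £2,970.00 = £3,332.16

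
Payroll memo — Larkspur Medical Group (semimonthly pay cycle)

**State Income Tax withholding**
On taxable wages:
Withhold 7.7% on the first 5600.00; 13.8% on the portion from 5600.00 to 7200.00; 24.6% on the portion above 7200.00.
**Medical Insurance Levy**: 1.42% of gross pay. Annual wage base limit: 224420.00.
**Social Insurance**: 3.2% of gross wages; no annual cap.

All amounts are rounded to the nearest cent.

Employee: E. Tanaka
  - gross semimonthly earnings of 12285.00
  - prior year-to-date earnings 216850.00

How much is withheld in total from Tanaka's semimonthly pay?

2403.52

State Income Tax: taxable = 12285.00
  652.00 + 24.6% × (12285.00 − 7200.00) = 652.00 + 24.6% × 5085.00 = 1902.91
Medical Insurance Levy: cap 224420.00 − YTD 216850.00 = 7570.00 subject; 1.42% × 7570.00 = 107.49
Social Insurance: 3.2% × 12285.00 = 393.12
Total: 1902.91 + 107.49 + 393.12 = 2403.52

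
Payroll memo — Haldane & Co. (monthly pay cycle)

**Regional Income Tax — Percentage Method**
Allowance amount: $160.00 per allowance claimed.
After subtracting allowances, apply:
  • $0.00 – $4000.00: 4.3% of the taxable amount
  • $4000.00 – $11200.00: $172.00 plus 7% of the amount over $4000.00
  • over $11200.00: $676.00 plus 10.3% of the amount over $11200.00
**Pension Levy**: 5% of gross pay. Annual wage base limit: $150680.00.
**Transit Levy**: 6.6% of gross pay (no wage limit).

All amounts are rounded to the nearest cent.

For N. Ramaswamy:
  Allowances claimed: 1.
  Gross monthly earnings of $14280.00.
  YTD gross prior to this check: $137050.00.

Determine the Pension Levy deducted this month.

$681.50

Pension Levy: cap $150680.00 − YTD $137050.00 = $13630.00 subject; 5% × $13630.00 = $681.50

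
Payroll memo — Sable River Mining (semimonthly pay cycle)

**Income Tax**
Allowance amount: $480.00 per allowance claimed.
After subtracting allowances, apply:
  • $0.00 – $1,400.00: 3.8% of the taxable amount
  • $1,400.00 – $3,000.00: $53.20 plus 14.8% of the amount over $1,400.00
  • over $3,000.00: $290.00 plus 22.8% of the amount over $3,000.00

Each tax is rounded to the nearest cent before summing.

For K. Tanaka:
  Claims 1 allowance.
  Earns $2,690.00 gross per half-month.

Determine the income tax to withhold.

$173.08

Income Tax: taxable = $2,690.00 − 1×$480.00 = $2,210.00
  $53.20 + 14.8% × ($2,210.00 − $1,400.00) = $53.20 + 14.8% × $810.00 = $173.08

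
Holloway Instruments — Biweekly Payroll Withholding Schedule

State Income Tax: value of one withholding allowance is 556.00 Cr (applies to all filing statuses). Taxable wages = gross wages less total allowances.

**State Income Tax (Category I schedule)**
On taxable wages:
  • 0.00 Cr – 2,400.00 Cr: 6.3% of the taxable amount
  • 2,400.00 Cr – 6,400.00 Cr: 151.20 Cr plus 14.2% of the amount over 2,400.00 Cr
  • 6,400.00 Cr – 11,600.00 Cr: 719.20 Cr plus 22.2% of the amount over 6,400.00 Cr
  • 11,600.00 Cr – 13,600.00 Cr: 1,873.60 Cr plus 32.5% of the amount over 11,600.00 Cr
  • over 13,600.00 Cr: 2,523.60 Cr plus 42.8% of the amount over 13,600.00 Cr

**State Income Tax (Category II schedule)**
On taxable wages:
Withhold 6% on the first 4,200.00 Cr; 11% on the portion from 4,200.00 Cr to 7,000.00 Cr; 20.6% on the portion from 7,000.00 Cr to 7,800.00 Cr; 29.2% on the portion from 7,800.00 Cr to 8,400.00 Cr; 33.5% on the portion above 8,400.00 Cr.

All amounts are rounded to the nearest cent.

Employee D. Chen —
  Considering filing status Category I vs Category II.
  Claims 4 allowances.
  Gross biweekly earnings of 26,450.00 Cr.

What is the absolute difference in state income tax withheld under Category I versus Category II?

State Income Tax (Category I): taxable = 26,450.00 Cr − 4×556.00 Cr = 24,226.00 Cr
  2,523.60 Cr + 42.8% × (24,226.00 Cr − 13,600.00 Cr) = 2,523.60 Cr + 42.8% × 10,626.00 Cr = 7,071.53 Cr
State Income Tax (Category II): taxable = 26,450.00 Cr − 4×556.00 Cr = 24,226.00 Cr
  900.00 Cr + 33.5% × (24,226.00 Cr − 8,400.00 Cr) = 900.00 Cr + 33.5% × 15,826.00 Cr = 6,201.71 Cr
Difference: |7,071.53 Cr − 6,201.71 Cr| = 869.82 Cr (higher under Category I)

869.82 Cr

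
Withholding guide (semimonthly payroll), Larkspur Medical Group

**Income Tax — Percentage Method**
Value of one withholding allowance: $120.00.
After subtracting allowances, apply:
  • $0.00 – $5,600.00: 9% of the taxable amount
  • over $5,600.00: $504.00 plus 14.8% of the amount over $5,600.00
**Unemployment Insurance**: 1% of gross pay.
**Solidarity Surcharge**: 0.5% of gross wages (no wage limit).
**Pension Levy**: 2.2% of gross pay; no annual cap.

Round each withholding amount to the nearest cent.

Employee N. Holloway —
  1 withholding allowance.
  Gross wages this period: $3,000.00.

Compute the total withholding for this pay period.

Income Tax: taxable = $3,000.00 − 1×$120.00 = $2,880.00
  9% × $2,880.00 = $259.20
Unemployment Insurance: 1% × $3,000.00 = $30.00
Solidarity Surcharge: 0.5% × $3,000.00 = $15.00
Pension Levy: 2.2% × $3,000.00 = $66.00
Total: $259.20 + $30.00 + $15.00 + $66.00 = $370.20

$370.20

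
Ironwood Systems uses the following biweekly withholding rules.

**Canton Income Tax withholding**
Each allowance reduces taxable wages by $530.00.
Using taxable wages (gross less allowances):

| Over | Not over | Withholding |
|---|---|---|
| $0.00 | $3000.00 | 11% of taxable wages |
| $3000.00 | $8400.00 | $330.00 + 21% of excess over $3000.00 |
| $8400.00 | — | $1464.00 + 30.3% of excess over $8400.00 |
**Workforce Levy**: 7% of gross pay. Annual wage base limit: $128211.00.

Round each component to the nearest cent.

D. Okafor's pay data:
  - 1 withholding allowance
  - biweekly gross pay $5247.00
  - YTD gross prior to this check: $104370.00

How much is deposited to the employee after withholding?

$4189.14

Canton Income Tax: taxable = $5247.00 − 1×$530.00 = $4717.00
  $330.00 + 21% × ($4717.00 − $3000.00) = $330.00 + 21% × $1717.00 = $690.57
Workforce Levy: 7% × $5247.00 = $367.29
Total withheld: $690.57 + $367.29 = $1057.86
Net pay: $5247.00 − $1057.86 = $4189.14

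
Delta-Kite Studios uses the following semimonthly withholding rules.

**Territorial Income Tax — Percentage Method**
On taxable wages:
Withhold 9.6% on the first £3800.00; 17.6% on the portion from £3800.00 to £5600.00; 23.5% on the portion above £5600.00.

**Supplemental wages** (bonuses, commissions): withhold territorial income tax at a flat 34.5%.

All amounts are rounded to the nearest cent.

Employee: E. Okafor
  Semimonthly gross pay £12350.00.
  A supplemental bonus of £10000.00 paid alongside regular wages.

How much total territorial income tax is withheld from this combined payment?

Territorial Income Tax: taxable = £12350.00
  £681.60 + 23.5% × (£12350.00 − £5600.00) = £681.60 + 23.5% × £6750.00 = £2267.85
Supplemental (34.5% flat on bonus): 34.5% × £10000.00 = £3450.00
Total territorial income tax: £2267.85 + £3450.00 = £5717.85

£5717.85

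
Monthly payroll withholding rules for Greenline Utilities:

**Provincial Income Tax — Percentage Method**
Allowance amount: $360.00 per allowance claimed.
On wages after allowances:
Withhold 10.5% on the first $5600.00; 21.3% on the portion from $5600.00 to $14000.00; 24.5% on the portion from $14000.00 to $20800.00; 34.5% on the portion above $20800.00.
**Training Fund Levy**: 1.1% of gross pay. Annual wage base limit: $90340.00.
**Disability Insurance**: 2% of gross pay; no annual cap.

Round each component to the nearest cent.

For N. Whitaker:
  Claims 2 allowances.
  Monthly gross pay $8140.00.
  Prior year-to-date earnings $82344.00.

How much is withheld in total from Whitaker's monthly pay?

Provincial Income Tax: taxable = $8140.00 − 2×$360.00 = $7420.00
  $588.00 + 21.3% × ($7420.00 − $5600.00) = $588.00 + 21.3% × $1820.00 = $975.66
Training Fund Levy: cap $90340.00 − YTD $82344.00 = $7996.00 subject; 1.1% × $7996.00 = $87.96
Disability Insurance: 2% × $8140.00 = $162.80
Total: $975.66 + $87.96 + $162.80 = $1226.42

$1226.42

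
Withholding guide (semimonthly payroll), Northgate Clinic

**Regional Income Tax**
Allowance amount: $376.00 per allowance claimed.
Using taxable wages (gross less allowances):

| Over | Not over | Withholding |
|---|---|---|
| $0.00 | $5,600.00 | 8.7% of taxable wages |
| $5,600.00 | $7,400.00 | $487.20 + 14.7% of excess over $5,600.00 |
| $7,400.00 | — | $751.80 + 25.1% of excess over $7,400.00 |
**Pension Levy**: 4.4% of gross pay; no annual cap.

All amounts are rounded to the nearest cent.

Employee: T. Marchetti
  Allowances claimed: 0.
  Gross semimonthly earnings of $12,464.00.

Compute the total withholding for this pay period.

Regional Income Tax: taxable = $12,464.00
  $751.80 + 25.1% × ($12,464.00 − $7,400.00) = $751.80 + 25.1% × $5,064.00 = $2,022.86
Pension Levy: 4.4% × $12,464.00 = $548.42
Total: $2,022.86 + $548.42 = $2,571.28

$2,571.28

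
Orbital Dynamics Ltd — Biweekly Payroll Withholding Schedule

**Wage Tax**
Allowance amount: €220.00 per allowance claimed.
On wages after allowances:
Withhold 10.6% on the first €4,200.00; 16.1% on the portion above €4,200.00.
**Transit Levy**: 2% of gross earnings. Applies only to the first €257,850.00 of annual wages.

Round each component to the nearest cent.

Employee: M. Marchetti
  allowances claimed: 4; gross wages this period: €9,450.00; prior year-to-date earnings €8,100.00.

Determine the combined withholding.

Wage Tax: taxable = €9,450.00 − 4×€220.00 = €8,570.00
  €445.20 + 16.1% × (€8,570.00 − €4,200.00) = €445.20 + 16.1% × €4,370.00 = €1,148.77
Transit Levy: 2% × €9,450.00 = €189.00
Total: €1,148.77 + €189.00 = €1,337.77

€1,337.77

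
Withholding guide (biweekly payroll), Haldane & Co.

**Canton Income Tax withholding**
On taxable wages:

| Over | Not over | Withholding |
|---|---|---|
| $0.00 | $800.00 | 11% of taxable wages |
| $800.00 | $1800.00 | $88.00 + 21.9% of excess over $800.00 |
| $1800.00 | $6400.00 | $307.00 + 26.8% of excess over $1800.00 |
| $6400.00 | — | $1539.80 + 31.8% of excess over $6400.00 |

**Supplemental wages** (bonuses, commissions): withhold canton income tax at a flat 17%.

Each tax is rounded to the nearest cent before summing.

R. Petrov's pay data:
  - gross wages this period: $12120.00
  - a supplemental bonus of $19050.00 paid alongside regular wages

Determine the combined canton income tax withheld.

$6597.26

Canton Income Tax: taxable = $12120.00
  $1539.80 + 31.8% × ($12120.00 − $6400.00) = $1539.80 + 31.8% × $5720.00 = $3358.76
Supplemental (17% flat on bonus): 17% × $19050.00 = $3238.50
Total canton income tax: $3358.76 + $3238.50 = $6597.26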